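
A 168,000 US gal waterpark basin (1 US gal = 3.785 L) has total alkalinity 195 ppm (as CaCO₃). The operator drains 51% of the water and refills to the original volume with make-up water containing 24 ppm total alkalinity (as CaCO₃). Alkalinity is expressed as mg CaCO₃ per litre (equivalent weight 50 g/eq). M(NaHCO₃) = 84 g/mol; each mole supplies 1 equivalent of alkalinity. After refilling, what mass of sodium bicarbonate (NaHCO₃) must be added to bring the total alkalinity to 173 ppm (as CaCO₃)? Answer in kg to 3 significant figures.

Volume: 168,000 US gal × 3.785 L/gal = 635,880 L.
After draining 51% and refilling: 195 × 0.49 + 24 × 0.51 = 107.79 ppm.
Deficit to target: 173 − 107.79 = 65.21 mg/L.
As CaCO₃: 65.21 mg/L × 635,880 L = 41,470 g; ÷ 50 g/eq ÷ 1 = 829.3 mol NaHCO₃.
Mass: 829.3 × 84 = 69,660 g.

69.7 kg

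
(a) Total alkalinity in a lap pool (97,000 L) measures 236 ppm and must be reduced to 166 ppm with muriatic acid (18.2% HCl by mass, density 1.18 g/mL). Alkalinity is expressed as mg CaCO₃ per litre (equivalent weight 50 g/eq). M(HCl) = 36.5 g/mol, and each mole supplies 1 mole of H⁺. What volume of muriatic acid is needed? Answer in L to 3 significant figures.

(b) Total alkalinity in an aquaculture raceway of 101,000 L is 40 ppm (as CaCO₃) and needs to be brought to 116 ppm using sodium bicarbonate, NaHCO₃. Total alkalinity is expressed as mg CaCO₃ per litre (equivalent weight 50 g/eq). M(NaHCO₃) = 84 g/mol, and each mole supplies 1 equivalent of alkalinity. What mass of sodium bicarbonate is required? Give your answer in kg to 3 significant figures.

(a) 23.1 L; (b) 12.9 kg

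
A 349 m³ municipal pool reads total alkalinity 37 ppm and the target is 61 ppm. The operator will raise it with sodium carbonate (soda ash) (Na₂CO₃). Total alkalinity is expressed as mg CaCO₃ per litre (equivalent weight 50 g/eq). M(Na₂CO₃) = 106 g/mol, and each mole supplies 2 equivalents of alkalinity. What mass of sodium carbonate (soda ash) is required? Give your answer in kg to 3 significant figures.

8.88 kg

Volume: 349 m³ = 349,000 L.
Alkalinity to add: (61 − 37) = 24 mg/L as CaCO₃ × 349,000 L = 8376 g as CaCO₃.
Equivalents: 8376 g ÷ 50 g/eq = 167.5 eq.
Each mole of Na₂CO₃ supplies 2 eq, so 167.5 / 2 = 83.76 mol.
Mass: 83.76 mol × 106 g/mol = 8879 g.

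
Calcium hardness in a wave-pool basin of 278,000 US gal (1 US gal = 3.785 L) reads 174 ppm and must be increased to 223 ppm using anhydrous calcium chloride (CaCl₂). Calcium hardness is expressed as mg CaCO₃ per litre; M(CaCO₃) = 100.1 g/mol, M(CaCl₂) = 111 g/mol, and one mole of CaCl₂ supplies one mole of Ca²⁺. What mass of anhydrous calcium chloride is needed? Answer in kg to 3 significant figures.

Volume: 278,000 US gal × 3.785 L/gal = 1,052,230 L.
Hardness to add: (223 − 174) = 49 mg/L as CaCO₃ × 1,052,230 L = 51,560 g as CaCO₃.
Moles of Ca²⁺ (1 mol Ca²⁺ ≡ 1 mol CaCO₃): 51,560 / 100.1 g/mol = 515.1 mol.
Mass of CaCl₂: 515.1 × 111 = 57,170 g.

57.2 kg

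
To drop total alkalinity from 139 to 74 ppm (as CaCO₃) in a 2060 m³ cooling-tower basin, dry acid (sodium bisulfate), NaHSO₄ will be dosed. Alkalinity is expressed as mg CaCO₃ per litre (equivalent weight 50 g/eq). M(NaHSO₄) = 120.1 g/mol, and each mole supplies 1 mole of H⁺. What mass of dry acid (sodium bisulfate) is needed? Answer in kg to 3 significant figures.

Volume: 2060 m³ = 2,060,000 L.
Alkalinity to neutralize: (139 − 74) = 65 mg/L as CaCO₃ × 2,060,000 L = 133,900 g as CaCO₃.
Equivalents of H⁺ required: 133,900 ÷ 50 g/eq = 2678 eq = 2678 mol NaHSO₄.
Mass of NaHSO₄: 2678 × 120.1 = 321,600 g.

322 kg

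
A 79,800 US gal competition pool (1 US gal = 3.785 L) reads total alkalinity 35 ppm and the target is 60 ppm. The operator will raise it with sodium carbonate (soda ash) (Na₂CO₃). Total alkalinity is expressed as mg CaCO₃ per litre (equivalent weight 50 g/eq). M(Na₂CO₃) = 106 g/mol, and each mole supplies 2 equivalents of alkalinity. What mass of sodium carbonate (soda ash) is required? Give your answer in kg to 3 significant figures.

Volume: 79,800 US gal × 3.785 L/gal = 302,043 L.
Alkalinity to add: (60 − 35) = 25 mg/L as CaCO₃ × 302,043 L = 7551 g as CaCO₃.
Equivalents: 7551 g ÷ 50 g/eq = 151 eq.
Each mole of Na₂CO₃ supplies 2 eq, so 151 / 2 = 75.51 mol.
Mass: 75.51 mol × 106 g/mol = 8004 g.

8.00 kg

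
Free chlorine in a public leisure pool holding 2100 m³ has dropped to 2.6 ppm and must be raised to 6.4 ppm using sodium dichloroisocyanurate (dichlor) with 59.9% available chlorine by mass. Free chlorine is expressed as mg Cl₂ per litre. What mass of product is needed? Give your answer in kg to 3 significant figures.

13.3 kg

Volume: 2100 m³ = 2,100,000 L.
Chlorine deficit: 6.4 − 2.6 = 3.8 ppm = 3.8 mg/L as Cl₂.
Cl₂ equivalent needed: 3.8 mg/L × 2,100,000 L = 7,980,000 mg = 7980 g.
Product at 59.9% available chlorine: 7980 / 0.599 = 13,320 g.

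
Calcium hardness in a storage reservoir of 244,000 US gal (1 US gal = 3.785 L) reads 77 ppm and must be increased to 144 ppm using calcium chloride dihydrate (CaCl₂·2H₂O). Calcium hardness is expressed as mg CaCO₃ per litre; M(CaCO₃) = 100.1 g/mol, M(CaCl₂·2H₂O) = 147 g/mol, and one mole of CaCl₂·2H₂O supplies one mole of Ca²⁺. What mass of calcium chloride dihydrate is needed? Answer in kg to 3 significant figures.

90.9 kg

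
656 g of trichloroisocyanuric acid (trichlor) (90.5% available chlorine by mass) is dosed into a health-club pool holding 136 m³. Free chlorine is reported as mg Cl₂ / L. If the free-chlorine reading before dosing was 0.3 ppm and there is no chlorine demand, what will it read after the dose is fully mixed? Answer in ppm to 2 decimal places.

Volume: 136 m³ = 136,000 L.
Available chlorine delivered: 656 g × 0.905 = 593.7 g as Cl₂.
Concentration rise: 593.7 g / 136,000 L = 4.365 mg/L = 4.37 ppm.
Final FC: 0.3 + 4.37 = 4.67 ppm.

4.67 ppm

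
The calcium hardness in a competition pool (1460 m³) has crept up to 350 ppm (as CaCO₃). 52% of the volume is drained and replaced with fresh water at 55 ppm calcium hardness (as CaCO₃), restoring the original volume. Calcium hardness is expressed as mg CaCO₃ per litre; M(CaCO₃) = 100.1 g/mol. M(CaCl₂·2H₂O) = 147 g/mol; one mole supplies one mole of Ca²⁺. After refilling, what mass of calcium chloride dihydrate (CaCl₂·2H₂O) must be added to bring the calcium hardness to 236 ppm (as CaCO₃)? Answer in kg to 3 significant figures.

Volume: 1460 m³ = 1,460,000 L.
After draining 52% and refilling: 350 × 0.48 + 55 × 0.52 = 196.6 ppm.
Deficit to target: 236 − 196.6 = 39.4 mg/L.
As CaCO₃: 39.4 mg/L × 1,460,000 L = 57,520 g; ÷ 100.1 = 574.7 mol Ca²⁺.
Mass: 574.7 × 147 = 84,480 g.

84.5 kg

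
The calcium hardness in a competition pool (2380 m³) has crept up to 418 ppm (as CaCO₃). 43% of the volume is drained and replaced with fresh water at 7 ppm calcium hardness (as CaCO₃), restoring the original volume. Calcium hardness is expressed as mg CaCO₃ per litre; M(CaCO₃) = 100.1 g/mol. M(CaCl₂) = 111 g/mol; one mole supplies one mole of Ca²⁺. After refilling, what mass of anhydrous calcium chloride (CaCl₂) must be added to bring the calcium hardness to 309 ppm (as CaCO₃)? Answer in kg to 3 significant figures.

Volume: 2380 m³ = 2,380,000 L.
After draining 43% and refilling: 418 × 0.57 + 7 × 0.43 = 241.27 ppm.
Deficit to target: 309 − 241.27 = 67.73 mg/L.
As CaCO₃: 67.73 mg/L × 2,380,000 L = 161,200 g; ÷ 100.1 = 1610 mol Ca²⁺.
Mass: 1610 × 111 = 178,800 g.

179 kg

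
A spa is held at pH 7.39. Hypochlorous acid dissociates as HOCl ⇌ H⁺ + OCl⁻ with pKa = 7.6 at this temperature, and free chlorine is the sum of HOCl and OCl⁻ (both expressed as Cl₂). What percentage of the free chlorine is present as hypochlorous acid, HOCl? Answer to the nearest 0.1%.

61.9%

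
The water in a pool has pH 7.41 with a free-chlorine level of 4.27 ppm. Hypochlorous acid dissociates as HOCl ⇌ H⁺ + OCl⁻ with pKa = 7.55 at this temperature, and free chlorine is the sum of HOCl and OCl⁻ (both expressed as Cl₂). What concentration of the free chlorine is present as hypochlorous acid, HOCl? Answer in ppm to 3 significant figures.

2.48 ppm

[OCl⁻]/[HOCl] = 10^(pH − pKa) = 10^(7.41 − 7.55) = 10^-0.14 = 0.7244.
Fraction as HOCl = 1 / (1 + 0.7244) = 0.5799.
HOCl = 0.5799 × 4.27 ppm = 2.476 ppm.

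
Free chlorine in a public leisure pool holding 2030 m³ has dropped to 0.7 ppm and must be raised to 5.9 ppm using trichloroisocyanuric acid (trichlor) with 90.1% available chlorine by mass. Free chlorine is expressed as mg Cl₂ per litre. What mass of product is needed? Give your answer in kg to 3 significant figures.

Volume: 2030 m³ = 2,030,000 L.
Chlorine deficit: 5.9 − 0.7 = 5.2 ppm = 5.2 mg/L as Cl₂.
Cl₂ equivalent needed: 5.2 mg/L × 2,030,000 L = 10,560,000 mg = 10,560 g.
Product at 90.1% available chlorine: 10,560 / 0.901 = 11,720 g.

11.7 kg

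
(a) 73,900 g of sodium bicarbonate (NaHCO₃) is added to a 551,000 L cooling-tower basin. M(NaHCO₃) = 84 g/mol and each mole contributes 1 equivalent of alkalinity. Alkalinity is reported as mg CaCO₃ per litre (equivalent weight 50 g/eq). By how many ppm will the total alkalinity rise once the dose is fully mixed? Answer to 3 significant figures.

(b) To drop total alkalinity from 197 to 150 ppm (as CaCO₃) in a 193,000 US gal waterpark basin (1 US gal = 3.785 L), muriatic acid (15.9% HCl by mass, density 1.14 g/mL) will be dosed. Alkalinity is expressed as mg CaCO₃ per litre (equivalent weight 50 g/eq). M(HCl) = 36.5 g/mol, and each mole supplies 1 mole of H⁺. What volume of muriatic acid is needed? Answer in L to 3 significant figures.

(a) 79.8 ppm; (b) 138 L

(a) Moles of NaHCO₃: 73,900 g ÷ 84 g/mol = 879.8 mol → 879.8 eq of alkalinity.
(a) As CaCO₃: 879.8 eq × 50 g/eq = 43,990 g.
(a) Rise: 43,990 g / 551,000 L × 1000 = 79.83 mg/L.

(b) Volume: 193,000 US gal × 3.785 L/gal = 730,505 L.
(b) Alkalinity to neutralize: (197 − 150) = 47 mg/L as CaCO₃ × 730,505 L = 34,330 g as CaCO₃.
(b) Equivalents of H⁺ required: 34,330 ÷ 50 g/eq = 686.7 eq = 686.7 mol HCl.
(b) Mass of HCl: 686.7 × 36.5 = 25,060 g.
(b) Mass of 15.9% solution: 25,060 / 0.159 = 157,600 g.
(b) Volume: 157,600 g ÷ 1.14 g/mL = 138,300 mL.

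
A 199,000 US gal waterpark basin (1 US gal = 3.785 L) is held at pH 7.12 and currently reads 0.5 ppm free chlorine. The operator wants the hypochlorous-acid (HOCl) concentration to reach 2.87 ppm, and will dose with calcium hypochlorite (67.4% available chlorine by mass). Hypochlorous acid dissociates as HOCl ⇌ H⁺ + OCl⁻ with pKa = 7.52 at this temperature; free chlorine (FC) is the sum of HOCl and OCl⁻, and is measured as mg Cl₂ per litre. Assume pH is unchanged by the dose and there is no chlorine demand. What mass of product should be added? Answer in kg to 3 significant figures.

3.93 kg

Volume: 199,000 US gal × 3.785 L/gal = 753,215 L.
[OCl⁻]/[HOCl] = 10^(pH − pKa) = 10^(7.12 − 7.52) = 0.3981; fraction as HOCl = 1/(1 + 0.3981) = 0.7153.
Free chlorine required for 2.87 ppm HOCl: 2.87 / 0.7153 = 4.013 ppm.
FC to add: 4.013 − 0.5 = 3.513 mg/L as Cl₂.
Cl₂ equivalent: 3.513 mg/L × 753,215 L = 2646 g.
Product at 67.4% available Cl: 2646 / 0.674 = 3925 g.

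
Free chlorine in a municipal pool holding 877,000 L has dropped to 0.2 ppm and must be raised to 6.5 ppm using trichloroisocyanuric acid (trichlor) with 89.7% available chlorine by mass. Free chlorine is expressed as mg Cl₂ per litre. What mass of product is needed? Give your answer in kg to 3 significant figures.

Chlorine deficit: 6.5 − 0.2 = 6.3 ppm = 6.3 mg/L as Cl₂.
Cl₂ equivalent needed: 6.3 mg/L × 877,000 L = 5,525,000 mg = 5525 g.
Product at 89.7% available chlorine: 5525 / 0.897 = 6160 g.

6.16 kg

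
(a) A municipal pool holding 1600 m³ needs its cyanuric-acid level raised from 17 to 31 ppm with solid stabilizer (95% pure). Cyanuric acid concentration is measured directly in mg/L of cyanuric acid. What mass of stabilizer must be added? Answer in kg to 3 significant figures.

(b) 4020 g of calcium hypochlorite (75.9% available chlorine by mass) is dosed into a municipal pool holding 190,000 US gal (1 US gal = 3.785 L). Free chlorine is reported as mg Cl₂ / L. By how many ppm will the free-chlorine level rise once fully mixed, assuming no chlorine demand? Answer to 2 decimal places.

(a) 23.6 kg; (b) 4.24 ppm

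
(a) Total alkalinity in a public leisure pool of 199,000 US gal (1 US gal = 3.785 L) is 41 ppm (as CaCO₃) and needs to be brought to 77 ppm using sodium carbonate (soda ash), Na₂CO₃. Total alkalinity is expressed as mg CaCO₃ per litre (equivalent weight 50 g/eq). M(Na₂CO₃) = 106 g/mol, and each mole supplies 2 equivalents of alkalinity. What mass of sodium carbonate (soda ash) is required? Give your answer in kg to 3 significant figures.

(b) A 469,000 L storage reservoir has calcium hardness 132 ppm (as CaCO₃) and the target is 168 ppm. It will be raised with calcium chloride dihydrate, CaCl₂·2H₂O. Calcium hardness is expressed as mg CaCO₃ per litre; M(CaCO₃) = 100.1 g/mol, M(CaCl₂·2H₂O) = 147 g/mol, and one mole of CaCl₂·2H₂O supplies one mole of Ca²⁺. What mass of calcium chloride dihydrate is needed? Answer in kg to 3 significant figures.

(a) 28.7 kg; (b) 24.8 kg

(a) Volume: 199,000 US gal × 3.785 L/gal = 753,215 L.
(a) Alkalinity to add: (77 − 41) = 36 mg/L as CaCO₃ × 753,215 L = 27,120 g as CaCO₃.
(a) Equivalents: 27,120 g ÷ 50 g/eq = 542.3 eq.
(a) Each mole of Na₂CO₃ supplies 2 eq, so 542.3 / 2 = 271.2 mol.
(a) Mass: 271.2 mol × 106 g/mol = 28,740 g.

(b) Hardness to add: (168 − 132) = 36 mg/L as CaCO₃ × 469,000 L = 16,880 g as CaCO₃.
(b) Moles of Ca²⁺ (1 mol Ca²⁺ ≡ 1 mol CaCO₃): 16,880 / 100.1 g/mol = 168.7 mol.
(b) Mass of CaCl₂·2H₂O: 168.7 × 147 = 24,790 g.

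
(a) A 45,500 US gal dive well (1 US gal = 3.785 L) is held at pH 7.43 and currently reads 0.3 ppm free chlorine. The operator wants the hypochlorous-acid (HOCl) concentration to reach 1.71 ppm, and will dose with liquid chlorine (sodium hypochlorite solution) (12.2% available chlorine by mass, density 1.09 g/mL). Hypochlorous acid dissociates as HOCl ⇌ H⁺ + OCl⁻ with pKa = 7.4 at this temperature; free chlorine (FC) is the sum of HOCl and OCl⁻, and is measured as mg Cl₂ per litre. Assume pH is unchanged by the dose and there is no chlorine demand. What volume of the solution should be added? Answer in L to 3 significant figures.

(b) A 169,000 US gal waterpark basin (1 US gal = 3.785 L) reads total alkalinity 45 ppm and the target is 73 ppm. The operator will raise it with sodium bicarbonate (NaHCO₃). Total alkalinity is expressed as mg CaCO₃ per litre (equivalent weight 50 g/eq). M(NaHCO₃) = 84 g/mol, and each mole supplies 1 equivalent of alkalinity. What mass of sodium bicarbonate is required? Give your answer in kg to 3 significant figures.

(a) 4.20 L; (b) 30.1 kg

(a) Volume: 45,500 US gal × 3.785 L/gal = 172,218 L.
(a) [OCl⁻]/[HOCl] = 10^(pH − pKa) = 10^(7.43 − 7.4) = 1.072; fraction as HOCl = 1/(1 + 1.072) = 0.4827.
(a) Free chlorine required for 1.71 ppm HOCl: 1.71 / 0.4827 = 3.542 ppm.
(a) FC to add: 3.542 − 0.3 = 3.242 mg/L as Cl₂.
(a) Cl₂ equivalent: 3.242 mg/L × 172,218 L = 558.4 g.
(a) Product at 12.2% available Cl: 558.4 / 0.122 = 4577 g.
(a) Volume: 4577 g ÷ 1.09 g/mL = 4199 mL.

(b) Volume: 169,000 US gal × 3.785 L/gal = 639,665 L.
(b) Alkalinity to add: (73 − 45) = 28 mg/L as CaCO₃ × 639,665 L = 17,910 g as CaCO₃.
(b) Equivalents: 17,910 g ÷ 50 g/eq = 358.2 eq.
(b) NaHCO₃ supplies 1 eq per mole → 358.2 mol.
(b) Mass: 358.2 mol × 84 g/mol = 30,090 g.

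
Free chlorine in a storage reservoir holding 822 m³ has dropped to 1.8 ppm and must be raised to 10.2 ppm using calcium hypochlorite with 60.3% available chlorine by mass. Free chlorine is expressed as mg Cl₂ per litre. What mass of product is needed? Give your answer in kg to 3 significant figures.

11.5 kg

Volume: 822 m³ = 822,000 L.
Chlorine deficit: 10.2 − 1.8 = 8.4 ppm = 8.4 mg/L as Cl₂.
Cl₂ equivalent needed: 8.4 mg/L × 822,000 L = 6,905,000 mg = 6905 g.
Product at 60.3% available chlorine: 6905 / 0.603 = 11,450 g.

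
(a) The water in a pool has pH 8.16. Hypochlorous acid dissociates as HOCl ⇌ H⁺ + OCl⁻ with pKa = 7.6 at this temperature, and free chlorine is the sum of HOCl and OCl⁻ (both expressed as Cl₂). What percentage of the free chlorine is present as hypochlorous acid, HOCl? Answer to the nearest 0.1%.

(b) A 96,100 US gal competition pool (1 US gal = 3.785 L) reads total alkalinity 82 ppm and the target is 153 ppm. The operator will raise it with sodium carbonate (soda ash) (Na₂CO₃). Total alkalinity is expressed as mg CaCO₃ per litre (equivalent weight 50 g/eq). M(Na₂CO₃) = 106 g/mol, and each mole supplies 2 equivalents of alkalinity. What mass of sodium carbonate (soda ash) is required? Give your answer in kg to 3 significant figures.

(a) [OCl⁻]/[HOCl] = 10^(pH − pKa) = 10^(8.16 − 7.6) = 10^0.56 = 3.631.
(a) Fraction as HOCl = 1 / (1 + 3.631) = 0.2159.

(b) Volume: 96,100 US gal × 3.785 L/gal = 363,738 L.
(b) Alkalinity to add: (153 − 82) = 71 mg/L as CaCO₃ × 363,738 L = 25,830 g as CaCO₃.
(b) Equivalents: 25,830 g ÷ 50 g/eq = 516.5 eq.
(b) Each mole of Na₂CO₃ supplies 2 eq, so 516.5 / 2 = 258.3 mol.
(b) Mass: 258.3 mol × 106 g/mol = 27,370 g.

(a) 21.6%; (b) 27.4 kg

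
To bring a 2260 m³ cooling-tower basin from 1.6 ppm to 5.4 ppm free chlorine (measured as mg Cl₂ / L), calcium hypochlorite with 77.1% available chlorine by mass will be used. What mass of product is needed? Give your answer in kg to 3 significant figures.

11.1 kg

Volume: 2260 m³ = 2,260,000 L.
Chlorine deficit: 5.4 − 1.6 = 3.8 ppm = 3.8 mg/L as Cl₂.
Cl₂ equivalent needed: 3.8 mg/L × 2,260,000 L = 8,588,000 mg = 8588 g.
Product at 77.1% available chlorine: 8588 / 0.771 = 11,140 g.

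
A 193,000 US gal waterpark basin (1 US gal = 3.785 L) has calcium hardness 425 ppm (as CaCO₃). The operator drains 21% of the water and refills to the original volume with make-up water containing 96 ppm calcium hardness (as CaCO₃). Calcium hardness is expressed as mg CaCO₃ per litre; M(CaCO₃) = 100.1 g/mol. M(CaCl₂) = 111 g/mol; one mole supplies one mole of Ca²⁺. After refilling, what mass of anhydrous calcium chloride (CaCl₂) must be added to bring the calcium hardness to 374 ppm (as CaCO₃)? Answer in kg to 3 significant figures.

14.7 kg

Volume: 193,000 US gal × 3.785 L/gal = 730,505 L.
After draining 21% and refilling: 425 × 0.79 + 96 × 0.21 = 355.91 ppm.
Deficit to target: 374 − 355.91 = 18.09 mg/L.
As CaCO₃: 18.09 mg/L × 730,505 L = 13,210 g; ÷ 100.1 = 132 mol Ca²⁺.
Mass: 132 × 111 = 14,650 g.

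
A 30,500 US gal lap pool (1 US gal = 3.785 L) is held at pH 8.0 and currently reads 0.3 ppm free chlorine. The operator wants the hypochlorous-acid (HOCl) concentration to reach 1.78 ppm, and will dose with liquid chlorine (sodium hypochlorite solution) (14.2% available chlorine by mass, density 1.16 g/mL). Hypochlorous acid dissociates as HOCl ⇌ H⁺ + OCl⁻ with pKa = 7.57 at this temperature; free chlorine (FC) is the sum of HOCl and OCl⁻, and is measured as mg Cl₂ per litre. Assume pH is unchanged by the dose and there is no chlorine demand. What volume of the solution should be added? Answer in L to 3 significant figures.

4.39 L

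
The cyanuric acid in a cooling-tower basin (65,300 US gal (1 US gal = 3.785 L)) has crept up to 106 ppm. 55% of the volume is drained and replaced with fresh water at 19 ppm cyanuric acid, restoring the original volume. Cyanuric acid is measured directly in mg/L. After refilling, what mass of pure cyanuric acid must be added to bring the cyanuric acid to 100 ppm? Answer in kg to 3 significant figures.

Volume: 65,300 US gal × 3.785 L/gal = 247,160 L.
After draining 55% and refilling: 106 × 0.45 + 19 × 0.55 = 58.15 ppm.
Deficit to target: 100 − 58.15 = 41.85 mg/L.
Mass: 41.85 mg/L × 247,160 L = 10,340 g cyanuric acid.

10.3 kg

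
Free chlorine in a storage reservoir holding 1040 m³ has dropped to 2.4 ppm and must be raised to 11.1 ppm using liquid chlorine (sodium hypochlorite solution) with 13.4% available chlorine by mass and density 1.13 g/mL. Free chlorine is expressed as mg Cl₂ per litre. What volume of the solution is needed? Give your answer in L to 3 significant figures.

59.8 L

Volume: 1040 m³ = 1,040,000 L.
Chlorine deficit: 11.1 − 2.4 = 8.7 ppm = 8.7 mg/L as Cl₂.
Cl₂ equivalent needed: 8.7 mg/L × 1,040,000 L = 9,048,000 mg = 9048 g.
Product at 13.4% available chlorine: 9048 / 0.134 = 67,520 g.
Volume at density 1.13 g/mL: 67,520 g ÷ 1.13 g/mL = 59,750 mL.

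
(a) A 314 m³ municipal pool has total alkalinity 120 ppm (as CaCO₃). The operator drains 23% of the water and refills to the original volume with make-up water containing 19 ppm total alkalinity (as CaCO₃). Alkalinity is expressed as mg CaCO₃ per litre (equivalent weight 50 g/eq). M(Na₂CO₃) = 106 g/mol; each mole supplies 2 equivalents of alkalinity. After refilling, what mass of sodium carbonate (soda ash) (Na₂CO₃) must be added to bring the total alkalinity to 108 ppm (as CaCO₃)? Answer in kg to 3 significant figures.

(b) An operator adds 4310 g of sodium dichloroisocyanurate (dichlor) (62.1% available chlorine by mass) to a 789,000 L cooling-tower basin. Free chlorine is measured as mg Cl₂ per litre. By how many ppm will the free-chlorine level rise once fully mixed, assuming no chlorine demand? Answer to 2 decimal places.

(a) Volume: 314 m³ = 314,000 L.
(a) After draining 23% and refilling: 120 × 0.77 + 19 × 0.23 = 96.77 ppm.
(a) Deficit to target: 108 − 96.77 = 11.23 mg/L.
(a) As CaCO₃: 11.23 mg/L × 314,000 L = 3526 g; ÷ 50 g/eq ÷ 2 = 35.26 mol Na₂CO₃.
(a) Mass: 35.26 × 106 = 3738 g.

(b) Available chlorine delivered: 4310 g × 0.621 = 2677 g as Cl₂.
(b) Concentration rise: 2677 g / 789,000 L = 3.392 mg/L = 3.39 ppm.

(a) 3.74 kg; (b) 3.39 ppm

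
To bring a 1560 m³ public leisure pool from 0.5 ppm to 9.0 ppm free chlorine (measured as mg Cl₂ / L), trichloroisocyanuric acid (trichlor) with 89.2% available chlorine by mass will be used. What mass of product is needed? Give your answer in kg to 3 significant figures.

14.9 kg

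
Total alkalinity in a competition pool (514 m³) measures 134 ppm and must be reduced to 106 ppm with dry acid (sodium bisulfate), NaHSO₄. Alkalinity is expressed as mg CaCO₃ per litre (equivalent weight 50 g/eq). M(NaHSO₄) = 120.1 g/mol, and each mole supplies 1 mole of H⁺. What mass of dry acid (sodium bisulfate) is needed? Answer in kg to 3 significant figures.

34.6 kg

Volume: 514 m³ = 514,000 L.
Alkalinity to neutralize: (134 − 106) = 28 mg/L as CaCO₃ × 514,000 L = 14,390 g as CaCO₃.
Equivalents of H⁺ required: 14,390 ÷ 50 g/eq = 287.8 eq = 287.8 mol NaHSO₄.
Mass of NaHSO₄: 287.8 × 120.1 = 34,570 g.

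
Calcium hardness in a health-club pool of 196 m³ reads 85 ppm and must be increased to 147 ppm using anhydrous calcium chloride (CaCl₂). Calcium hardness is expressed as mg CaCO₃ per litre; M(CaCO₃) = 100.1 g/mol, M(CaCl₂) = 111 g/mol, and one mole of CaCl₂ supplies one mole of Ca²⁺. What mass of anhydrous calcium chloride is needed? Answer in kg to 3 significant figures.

Volume: 196 m³ = 196,000 L.
Hardness to add: (147 − 85) = 62 mg/L as CaCO₃ × 196,000 L = 12,150 g as CaCO₃.
Moles of Ca²⁺ (1 mol Ca²⁺ ≡ 1 mol CaCO₃): 12,150 / 100.1 g/mol = 121.4 mol.
Mass of CaCl₂: 121.4 × 111 = 13,480 g.

13.5 kg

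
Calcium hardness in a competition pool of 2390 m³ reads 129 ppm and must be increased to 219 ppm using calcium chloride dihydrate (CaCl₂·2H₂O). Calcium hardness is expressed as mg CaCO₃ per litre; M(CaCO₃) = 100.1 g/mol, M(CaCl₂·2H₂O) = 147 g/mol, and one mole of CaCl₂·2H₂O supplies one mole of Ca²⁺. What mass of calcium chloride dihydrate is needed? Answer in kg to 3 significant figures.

316 kg

Volume: 2390 m³ = 2,390,000 L.
Hardness to add: (219 − 129) = 90 mg/L as CaCO₃ × 2,390,000 L = 215,100 g as CaCO₃.
Moles of Ca²⁺ (1 mol Ca²⁺ ≡ 1 mol CaCO₃): 215,100 / 100.1 g/mol = 2149 mol.
Mass of CaCl₂·2H₂O: 2149 × 147 = 315,900 g.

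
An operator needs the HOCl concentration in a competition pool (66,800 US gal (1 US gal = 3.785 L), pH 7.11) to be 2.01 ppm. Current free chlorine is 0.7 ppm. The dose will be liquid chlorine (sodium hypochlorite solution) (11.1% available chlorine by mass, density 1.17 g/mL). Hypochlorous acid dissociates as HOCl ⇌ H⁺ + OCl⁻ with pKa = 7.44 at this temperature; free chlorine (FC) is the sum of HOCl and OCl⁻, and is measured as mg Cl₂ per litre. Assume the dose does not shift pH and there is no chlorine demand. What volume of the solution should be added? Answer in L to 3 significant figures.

4.38 L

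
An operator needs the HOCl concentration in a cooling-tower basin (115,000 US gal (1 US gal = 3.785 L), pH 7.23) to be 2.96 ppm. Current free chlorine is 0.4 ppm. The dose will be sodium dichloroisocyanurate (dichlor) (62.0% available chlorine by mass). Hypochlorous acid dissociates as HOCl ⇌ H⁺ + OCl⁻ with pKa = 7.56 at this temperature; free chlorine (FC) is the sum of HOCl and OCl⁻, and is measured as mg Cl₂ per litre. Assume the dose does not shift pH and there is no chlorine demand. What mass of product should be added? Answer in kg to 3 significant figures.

2.77 kg

Volume: 115,000 US gal × 3.785 L/gal = 435,275 L.
[OCl⁻]/[HOCl] = 10^(pH − pKa) = 10^(7.23 − 7.56) = 0.4677; fraction as HOCl = 1/(1 + 0.4677) = 0.6813.
Free chlorine required for 2.96 ppm HOCl: 2.96 / 0.6813 = 4.344 ppm.
FC to add: 4.344 − 0.4 = 3.944 mg/L as Cl₂.
Cl₂ equivalent: 3.944 mg/L × 435,275 L = 1717 g.
Product at 62.0% available Cl: 1717 / 0.62 = 2769 g.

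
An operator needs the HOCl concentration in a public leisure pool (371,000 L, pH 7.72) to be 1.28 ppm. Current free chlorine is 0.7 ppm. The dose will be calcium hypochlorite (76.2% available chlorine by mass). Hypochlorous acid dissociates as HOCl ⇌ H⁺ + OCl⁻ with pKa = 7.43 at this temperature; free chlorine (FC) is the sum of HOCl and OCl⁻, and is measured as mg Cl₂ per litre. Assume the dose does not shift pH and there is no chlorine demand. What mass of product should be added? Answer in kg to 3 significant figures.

[OCl⁻]/[HOCl] = 10^(pH − pKa) = 10^(7.72 − 7.43) = 1.95; fraction as HOCl = 1/(1 + 1.95) = 0.339.
Free chlorine required for 1.28 ppm HOCl: 1.28 / 0.339 = 3.776 ppm.
FC to add: 3.776 − 0.7 = 3.076 mg/L as Cl₂.
Cl₂ equivalent: 3.076 mg/L × 371,000 L = 1141 g.
Product at 76.2% available Cl: 1141 / 0.762 = 1498 g.

1.50 kg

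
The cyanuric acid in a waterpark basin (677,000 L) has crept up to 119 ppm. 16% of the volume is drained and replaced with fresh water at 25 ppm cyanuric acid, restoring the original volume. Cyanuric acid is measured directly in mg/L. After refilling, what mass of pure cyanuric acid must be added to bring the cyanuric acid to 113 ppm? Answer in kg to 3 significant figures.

6.12 kg

After draining 16% and refilling: 119 × 0.84 + 25 × 0.16 = 103.96 ppm.
Deficit to target: 113 − 103.96 = 9.04 mg/L.
Mass: 9.04 mg/L × 677,000 L = 6120 g cyanuric acid.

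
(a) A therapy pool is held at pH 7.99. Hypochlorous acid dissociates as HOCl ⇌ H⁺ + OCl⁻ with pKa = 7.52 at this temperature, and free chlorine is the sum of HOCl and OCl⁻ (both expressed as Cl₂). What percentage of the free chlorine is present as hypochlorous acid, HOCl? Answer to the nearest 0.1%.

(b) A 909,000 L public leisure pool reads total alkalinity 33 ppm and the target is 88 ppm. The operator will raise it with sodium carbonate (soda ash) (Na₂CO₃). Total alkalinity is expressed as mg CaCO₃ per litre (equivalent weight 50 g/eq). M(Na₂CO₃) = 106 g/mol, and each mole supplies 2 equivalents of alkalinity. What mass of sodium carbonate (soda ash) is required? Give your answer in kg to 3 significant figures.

(a) [OCl⁻]/[HOCl] = 10^(pH − pKa) = 10^(7.99 − 7.52) = 10^0.47 = 2.951.
(a) Fraction as HOCl = 1 / (1 + 2.951) = 0.2531.

(b) Alkalinity to add: (88 − 33) = 55 mg/L as CaCO₃ × 909,000 L = 50,000 g as CaCO₃.
(b) Equivalents: 50,000 g ÷ 50 g/eq = 999.9 eq.
(b) Each mole of Na₂CO₃ supplies 2 eq, so 999.9 / 2 = 499.9 mol.
(b) Mass: 499.9 mol × 106 g/mol = 52,990 g.

(a) 25.3%; (b) 53.0 kg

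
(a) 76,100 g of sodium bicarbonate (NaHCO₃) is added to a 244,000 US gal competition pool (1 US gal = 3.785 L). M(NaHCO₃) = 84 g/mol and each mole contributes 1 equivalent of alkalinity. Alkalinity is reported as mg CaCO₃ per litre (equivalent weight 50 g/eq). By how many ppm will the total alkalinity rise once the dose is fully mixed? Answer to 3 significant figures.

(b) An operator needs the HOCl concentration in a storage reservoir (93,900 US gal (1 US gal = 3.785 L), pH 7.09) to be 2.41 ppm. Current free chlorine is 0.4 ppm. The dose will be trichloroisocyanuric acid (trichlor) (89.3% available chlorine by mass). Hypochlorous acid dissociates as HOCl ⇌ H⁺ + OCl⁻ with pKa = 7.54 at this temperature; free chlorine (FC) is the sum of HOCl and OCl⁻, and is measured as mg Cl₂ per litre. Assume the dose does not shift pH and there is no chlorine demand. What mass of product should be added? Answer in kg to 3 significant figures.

(a) 49.0 ppm; (b) 1.14 kg

(a) Volume: 244,000 US gal × 3.785 L/gal = 923,540 L.
(a) Moles of NaHCO₃: 76,100 g ÷ 84 g/mol = 906 mol → 906 eq of alkalinity.
(a) As CaCO₃: 906 eq × 50 g/eq = 45,300 g.
(a) Rise: 45,300 g / 923,540 L × 1000 = 49.05 mg/L.

(b) Volume: 93,900 US gal × 3.785 L/gal = 355,412 L.
(b) [OCl⁻]/[HOCl] = 10^(pH − pKa) = 10^(7.09 − 7.54) = 0.3548; fraction as HOCl = 1/(1 + 0.3548) = 0.7381.
(b) Free chlorine required for 2.41 ppm HOCl: 2.41 / 0.7381 = 3.265 ppm.
(b) FC to add: 3.265 − 0.4 = 2.865 mg/L as Cl₂.
(b) Cl₂ equivalent: 2.865 mg/L × 355,412 L = 1018 g.
(b) Product at 89.3% available Cl: 1018 / 0.893 = 1140 g.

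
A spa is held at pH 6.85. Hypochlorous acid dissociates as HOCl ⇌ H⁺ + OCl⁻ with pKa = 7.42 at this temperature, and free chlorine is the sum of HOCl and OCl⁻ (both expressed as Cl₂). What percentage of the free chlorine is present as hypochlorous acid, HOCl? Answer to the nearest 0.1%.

78.8%

[OCl⁻]/[HOCl] = 10^(pH − pKa) = 10^(6.85 − 7.42) = 10^-0.57 = 0.2692.
Fraction as HOCl = 1 / (1 + 0.2692) = 0.7879.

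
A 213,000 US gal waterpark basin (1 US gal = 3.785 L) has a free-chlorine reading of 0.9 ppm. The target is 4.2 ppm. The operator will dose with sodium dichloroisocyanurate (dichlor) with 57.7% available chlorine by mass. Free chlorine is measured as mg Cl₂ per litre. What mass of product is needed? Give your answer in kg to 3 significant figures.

Volume: 213,000 US gal × 3.785 L/gal = 806,205 L.
Chlorine deficit: 4.2 − 0.9 = 3.3 ppm = 3.3 mg/L as Cl₂.
Cl₂ equivalent needed: 3.3 mg/L × 806,205 L = 2,660,000 mg = 2660 g.
Product at 57.7% available chlorine: 2660 / 0.577 = 4611 g.

4.61 kg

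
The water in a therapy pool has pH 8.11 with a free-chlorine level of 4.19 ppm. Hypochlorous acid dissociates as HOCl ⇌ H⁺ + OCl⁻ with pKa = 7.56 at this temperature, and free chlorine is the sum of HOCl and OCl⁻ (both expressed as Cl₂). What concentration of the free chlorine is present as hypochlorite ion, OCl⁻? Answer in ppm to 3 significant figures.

3.27 ppm

[OCl⁻]/[HOCl] = 10^(pH − pKa) = 10^(8.11 − 7.56) = 10^0.55 = 3.548.
Fraction as HOCl = 1 / (1 + 3.548) = 0.2199.
OCl⁻ = (1 − 0.2199) × 4.19 ppm = 3.269 ppm.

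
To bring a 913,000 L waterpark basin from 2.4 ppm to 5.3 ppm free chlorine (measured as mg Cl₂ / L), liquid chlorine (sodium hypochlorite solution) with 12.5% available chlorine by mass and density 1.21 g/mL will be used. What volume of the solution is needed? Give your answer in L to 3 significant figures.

17.5 L

Chlorine deficit: 5.3 − 2.4 = 2.9 ppm = 2.9 mg/L as Cl₂.
Cl₂ equivalent needed: 2.9 mg/L × 913,000 L = 2,648,000 mg = 2648 g.
Product at 12.5% available chlorine: 2648 / 0.125 = 21,180 g.
Volume at density 1.21 g/mL: 21,180 g ÷ 1.21 g/mL = 17,510 mL.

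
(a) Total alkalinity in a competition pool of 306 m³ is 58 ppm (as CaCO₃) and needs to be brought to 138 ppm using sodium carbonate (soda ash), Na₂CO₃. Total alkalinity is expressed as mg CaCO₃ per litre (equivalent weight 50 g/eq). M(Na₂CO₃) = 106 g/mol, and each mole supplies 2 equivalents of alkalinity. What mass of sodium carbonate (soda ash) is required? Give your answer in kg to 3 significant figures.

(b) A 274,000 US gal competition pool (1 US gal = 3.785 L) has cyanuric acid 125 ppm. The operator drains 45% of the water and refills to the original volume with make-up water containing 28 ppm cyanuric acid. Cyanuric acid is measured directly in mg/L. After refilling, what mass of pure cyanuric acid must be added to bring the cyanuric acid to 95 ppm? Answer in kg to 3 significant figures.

(a) 25.9 kg; (b) 14.2 kg

(a) Volume: 306 m³ = 306,000 L.
(a) Alkalinity to add: (138 − 58) = 80 mg/L as CaCO₃ × 306,000 L = 24,480 g as CaCO₃.
(a) Equivalents: 24,480 g ÷ 50 g/eq = 489.6 eq.
(a) Each mole of Na₂CO₃ supplies 2 eq, so 489.6 / 2 = 244.8 mol.
(a) Mass: 244.8 mol × 106 g/mol = 25,950 g.

(b) Volume: 274,000 US gal × 3.785 L/gal = 1,037,090 L.
(b) After draining 45% and refilling: 125 × 0.55 + 28 × 0.45 = 81.35 ppm.
(b) Deficit to target: 95 − 81.35 = 13.65 mg/L.
(b) Mass: 13.65 mg/L × 1,037,090 L = 14,160 g cyanuric acid.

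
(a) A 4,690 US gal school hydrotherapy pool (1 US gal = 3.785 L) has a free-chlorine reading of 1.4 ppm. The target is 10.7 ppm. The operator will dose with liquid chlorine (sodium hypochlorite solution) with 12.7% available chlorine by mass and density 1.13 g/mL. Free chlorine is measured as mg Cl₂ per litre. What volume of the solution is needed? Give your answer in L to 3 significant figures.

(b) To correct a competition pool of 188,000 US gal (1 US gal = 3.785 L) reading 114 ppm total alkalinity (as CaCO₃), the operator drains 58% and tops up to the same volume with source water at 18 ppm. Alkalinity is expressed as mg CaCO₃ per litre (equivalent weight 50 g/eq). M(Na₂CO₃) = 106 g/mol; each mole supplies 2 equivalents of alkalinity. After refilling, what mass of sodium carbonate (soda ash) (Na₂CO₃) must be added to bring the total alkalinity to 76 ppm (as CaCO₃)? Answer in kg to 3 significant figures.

(a) 1.15 L; (b) 13.3 kg

(a) Volume: 4,690 US gal × 3.785 L/gal = 17,752 L.
(a) Chlorine deficit: 10.7 − 1.4 = 9.3 ppm = 9.3 mg/L as Cl₂.
(a) Cl₂ equivalent needed: 9.3 mg/L × 17,752 L = 165,100 mg = 165.1 g.
(a) Product at 12.7% available chlorine: 165.1 / 0.127 = 1300 g.
(a) Volume at density 1.13 g/mL: 1300 g ÷ 1.13 g/mL = 1150 mL.

(b) Volume: 188,000 US gal × 3.785 L/gal = 711,580 L.
(b) After draining 58% and refilling: 114 × 0.42 + 18 × 0.58 = 58.32 ppm.
(b) Deficit to target: 76 − 58.32 = 17.68 mg/L.
(b) As CaCO₃: 17.68 mg/L × 711,580 L = 12,580 g; ÷ 50 g/eq ÷ 2 = 125.8 mol Na₂CO₃.
(b) Mass: 125.8 × 106 = 13,340 g.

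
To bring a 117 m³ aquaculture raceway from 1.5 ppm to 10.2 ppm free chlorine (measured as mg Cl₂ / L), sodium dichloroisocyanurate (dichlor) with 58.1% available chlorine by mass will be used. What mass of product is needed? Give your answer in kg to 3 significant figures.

Volume: 117 m³ = 117,000 L.
Chlorine deficit: 10.2 − 1.5 = 8.7 ppm = 8.7 mg/L as Cl₂.
Cl₂ equivalent needed: 8.7 mg/L × 117,000 L = 1,018,000 mg = 1018 g.
Product at 58.1% available chlorine: 1018 / 0.581 = 1752 g.

1.75 kg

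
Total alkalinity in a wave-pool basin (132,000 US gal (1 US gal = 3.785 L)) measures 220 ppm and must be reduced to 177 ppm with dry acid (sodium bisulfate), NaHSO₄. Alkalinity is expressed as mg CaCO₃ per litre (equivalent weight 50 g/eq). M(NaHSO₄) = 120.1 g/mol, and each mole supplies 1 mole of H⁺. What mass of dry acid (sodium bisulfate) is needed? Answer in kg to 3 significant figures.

51.6 kg

Volume: 132,000 US gal × 3.785 L/gal = 499,620 L.
Alkalinity to neutralize: (220 − 177) = 43 mg/L as CaCO₃ × 499,620 L = 21,480 g as CaCO₃.
Equivalents of H⁺ required: 21,480 ÷ 50 g/eq = 429.7 eq = 429.7 mol NaHSO₄.
Mass of NaHSO₄: 429.7 × 120.1 = 51,600 g.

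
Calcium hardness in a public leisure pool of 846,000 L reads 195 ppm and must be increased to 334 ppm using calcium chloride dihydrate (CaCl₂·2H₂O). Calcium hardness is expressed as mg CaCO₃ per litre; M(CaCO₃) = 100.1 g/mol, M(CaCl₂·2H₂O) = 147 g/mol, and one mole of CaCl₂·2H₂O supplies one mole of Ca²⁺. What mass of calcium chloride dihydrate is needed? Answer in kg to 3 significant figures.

Hardness to add: (334 − 195) = 139 mg/L as CaCO₃ × 846,000 L = 117,600 g as CaCO₃.
Moles of Ca²⁺ (1 mol Ca²⁺ ≡ 1 mol CaCO₃): 117,600 / 100.1 g/mol = 1175 mol.
Mass of CaCl₂·2H₂O: 1175 × 147 = 172,700 g.

173 kg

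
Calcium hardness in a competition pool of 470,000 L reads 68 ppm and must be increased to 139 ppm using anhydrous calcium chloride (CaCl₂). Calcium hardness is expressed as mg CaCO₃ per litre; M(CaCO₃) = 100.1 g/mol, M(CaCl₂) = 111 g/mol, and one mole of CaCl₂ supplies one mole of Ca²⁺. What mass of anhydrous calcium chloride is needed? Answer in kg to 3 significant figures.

37.0 kg

Hardness to add: (139 − 68) = 71 mg/L as CaCO₃ × 470,000 L = 33,370 g as CaCO₃.
Moles of Ca²⁺ (1 mol Ca²⁺ ≡ 1 mol CaCO₃): 33,370 / 100.1 g/mol = 333.4 mol.
Mass of CaCl₂: 333.4 × 111 = 37,000 g.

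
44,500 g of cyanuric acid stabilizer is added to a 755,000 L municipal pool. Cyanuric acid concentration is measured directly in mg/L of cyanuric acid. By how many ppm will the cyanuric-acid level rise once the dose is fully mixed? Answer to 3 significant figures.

Rise: 44,500 g / 755,000 L × 1000 = 58.94 mg/L.

58.9 ppm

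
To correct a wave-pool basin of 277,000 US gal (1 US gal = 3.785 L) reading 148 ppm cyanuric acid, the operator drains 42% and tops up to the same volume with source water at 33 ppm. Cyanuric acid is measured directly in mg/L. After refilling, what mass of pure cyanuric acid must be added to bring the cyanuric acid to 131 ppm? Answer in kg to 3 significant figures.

32.8 kg

Volume: 277,000 US gal × 3.785 L/gal = 1,048,445 L.
After draining 42% and refilling: 148 × 0.58 + 33 × 0.42 = 99.7 ppm.
Deficit to target: 131 − 99.7 = 31.3 mg/L.
Mass: 31.3 mg/L × 1,048,445 L = 32,820 g cyanuric acid.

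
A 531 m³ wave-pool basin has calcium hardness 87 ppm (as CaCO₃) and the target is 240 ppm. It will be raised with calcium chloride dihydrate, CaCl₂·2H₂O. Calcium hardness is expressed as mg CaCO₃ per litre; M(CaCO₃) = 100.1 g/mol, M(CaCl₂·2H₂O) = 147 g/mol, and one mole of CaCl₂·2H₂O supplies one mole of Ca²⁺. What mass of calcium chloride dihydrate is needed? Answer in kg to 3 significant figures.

119 kg

Volume: 531 m³ = 531,000 L.
Hardness to add: (240 − 87) = 153 mg/L as CaCO₃ × 531,000 L = 81,240 g as CaCO₃.
Moles of Ca²⁺ (1 mol Ca²⁺ ≡ 1 mol CaCO₃): 81,240 / 100.1 g/mol = 811.6 mol.
Mass of CaCl₂·2H₂O: 811.6 × 147 = 119,300 g.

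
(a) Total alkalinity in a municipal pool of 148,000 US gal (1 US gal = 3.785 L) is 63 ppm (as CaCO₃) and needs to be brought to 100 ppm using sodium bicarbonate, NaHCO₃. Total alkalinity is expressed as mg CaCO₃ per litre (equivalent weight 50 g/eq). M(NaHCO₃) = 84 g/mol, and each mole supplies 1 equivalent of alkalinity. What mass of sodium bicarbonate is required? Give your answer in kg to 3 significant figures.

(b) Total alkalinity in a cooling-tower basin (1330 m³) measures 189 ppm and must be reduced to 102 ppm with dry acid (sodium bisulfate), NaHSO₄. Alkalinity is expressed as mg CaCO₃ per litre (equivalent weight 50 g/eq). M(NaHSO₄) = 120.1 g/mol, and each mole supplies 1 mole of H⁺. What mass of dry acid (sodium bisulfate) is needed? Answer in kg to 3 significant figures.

(a) Volume: 148,000 US gal × 3.785 L/gal = 560,180 L.
(a) Alkalinity to add: (100 − 63) = 37 mg/L as CaCO₃ × 560,180 L = 20,730 g as CaCO₃.
(a) Equivalents: 20,730 g ÷ 50 g/eq = 414.5 eq.
(a) NaHCO₃ supplies 1 eq per mole → 414.5 mol.
(a) Mass: 414.5 mol × 84 g/mol = 34,820 g.

(b) Volume: 1330 m³ = 1,330,000 L.
(b) Alkalinity to neutralize: (189 − 102) = 87 mg/L as CaCO₃ × 1,330,000 L = 115,700 g as CaCO₃.
(b) Equivalents of H⁺ required: 115,700 ÷ 50 g/eq = 2314 eq = 2314 mol NaHSO₄.
(b) Mass of NaHSO₄: 2314 × 120.1 = 277,900 g.

(a) 34.8 kg; (b) 278 kg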